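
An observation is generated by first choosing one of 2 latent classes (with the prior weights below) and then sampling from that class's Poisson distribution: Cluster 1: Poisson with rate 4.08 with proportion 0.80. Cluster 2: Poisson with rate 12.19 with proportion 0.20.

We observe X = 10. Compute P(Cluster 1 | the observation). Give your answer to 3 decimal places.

0.190

P(component k | x) = w_k·f_k(x) / marginal(x), where marginal(x) = Σ_j w_j·f_j(x).
Component likelihoods at x = 10:
  p_1 = 0.00595548
  p_2 = 0.101444
Multiply by the mixture weights:
  w_1·p_1 = 0.80 × 0.00595548 = 0.00476439
  w_2·p_2 = 0.20 × 0.101444 = 0.0202887
Normaliser: 0.00476439 + 0.0202887 = 0.0250531
Responsibility of Cluster 1: 0.00476439 / 0.0250531 ≈ 0.190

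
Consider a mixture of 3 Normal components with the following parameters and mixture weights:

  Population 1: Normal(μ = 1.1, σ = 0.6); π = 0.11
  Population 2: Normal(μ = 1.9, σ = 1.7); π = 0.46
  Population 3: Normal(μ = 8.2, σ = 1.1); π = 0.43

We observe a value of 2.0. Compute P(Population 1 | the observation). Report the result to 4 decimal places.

The responsibility of component k is P(Z=k) f_k(x) divided by Σ_j P(Z=j) f_j(x).
Component likelihoods at x = 2.0:
  L_1 = 0.215863
  L_2 = 0.234266
  L_3 = 4.582e-08
Multiply by the mixture weights:
  P(Z=1)·L_1 = 0.11 × 0.215863 = 0.0237449
  P(Z=2)·L_2 = 0.46 × 0.234266 = 0.107762
  P(Z=3)·L_3 = 0.43 × 4.582e-08 = 1.97026e-08
Sum: 0.0237449 + 0.107762 + 1.97026e-08 = 0.131507
P(Population 1 | the observation) ≈ 0.1806

0.1806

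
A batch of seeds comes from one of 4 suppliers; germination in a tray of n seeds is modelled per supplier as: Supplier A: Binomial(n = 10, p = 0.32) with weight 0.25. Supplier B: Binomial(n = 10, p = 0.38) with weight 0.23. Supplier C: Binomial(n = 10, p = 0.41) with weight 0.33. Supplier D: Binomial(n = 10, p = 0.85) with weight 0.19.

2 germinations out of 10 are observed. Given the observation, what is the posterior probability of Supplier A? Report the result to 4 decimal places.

0.4319

The responsibility of component k is w_k f_k(x) divided by Σ_j w_j f_j(x).
Component likelihoods at x = 2 germinations out of 10:
  f_A = 0.210661
  f_B = 0.141877
  f_C = 0.11107
  f_D = 8.3326e-06
Unnormalised posteriors:
  w_A·f_A = 0.25 × 0.210661 = 0.0526652
  w_B·f_B = 0.23 × 0.141877 = 0.0326318
  w_C·f_C = 0.33 × 0.11107 = 0.0366531
  w_D·f_D = 0.19 × 8.3326e-06 = 1.58319e-06
Normaliser: 0.0526652 + 0.0326318 + 0.0366531 + 1.58319e-06 = 0.121952
P(Supplier A | data) = 0.0526652 / 0.121952 ≈ 0.4319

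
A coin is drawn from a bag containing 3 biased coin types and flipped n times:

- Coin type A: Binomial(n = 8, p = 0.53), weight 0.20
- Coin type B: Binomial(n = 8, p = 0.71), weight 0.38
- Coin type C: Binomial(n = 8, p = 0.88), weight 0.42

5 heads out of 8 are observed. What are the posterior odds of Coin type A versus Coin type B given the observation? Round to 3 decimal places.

0.519

The posterior odds equal the prior odds times the likelihood ratio: (π_i/π_j)·(f_i(x)/f_j(x)).
Binomial probabilities:
  f_A = C(8,5)·0.53^5·0.47^3 = 56·0.0418195·0.103823 = 0.243143
  f_B = C(8,5)·0.71^5·0.29^3 = 56·0.180423·0.024389 = 0.246419
  f_C = C(8,5)·0.88^5·0.12^3 = 56·0.527732·0.001728 = 0.0510676
0.0486285 / 0.0936391 ≈ 0.519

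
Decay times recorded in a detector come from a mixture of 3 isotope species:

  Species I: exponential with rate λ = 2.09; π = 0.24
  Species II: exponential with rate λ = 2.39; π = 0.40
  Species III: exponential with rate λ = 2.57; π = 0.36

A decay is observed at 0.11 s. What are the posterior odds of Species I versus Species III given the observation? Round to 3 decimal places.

The posterior odds equal the prior odds times the likelihood ratio: (w_i/w_j)·(f_i(x)/f_j(x)).
Exponential densities:
  f_I = 1.66074
  f_II = 1.83748
  f_III = 1.93713
0.398578 / 0.697366 ≈ 0.572

0.572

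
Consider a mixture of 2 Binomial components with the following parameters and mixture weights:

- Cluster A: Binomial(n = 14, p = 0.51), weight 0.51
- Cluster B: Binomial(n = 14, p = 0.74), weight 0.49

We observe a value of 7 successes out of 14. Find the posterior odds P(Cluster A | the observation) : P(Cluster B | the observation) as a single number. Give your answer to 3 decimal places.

6.491

The posterior odds equal the prior odds times the likelihood ratio: (π_i/π_j)·(f_i(x)/f_j(x)).
Evaluate each component's likelihood at the observed value:
  L_A = C(14,7)·0.51^7·0.49^7 = 3432·0.00897411·0.00678223 = 0.208887
  L_B = C(14,7)·0.74^7·0.26^7 = 3432·0.121513·8.03181e-05 = 0.0334952
Posterior odds = (π_A·L_A) / (π_B·L_B) = (0.51·0.208887) / (0.49·0.0334952) = 0.106532 / 0.0164127 ≈ 6.491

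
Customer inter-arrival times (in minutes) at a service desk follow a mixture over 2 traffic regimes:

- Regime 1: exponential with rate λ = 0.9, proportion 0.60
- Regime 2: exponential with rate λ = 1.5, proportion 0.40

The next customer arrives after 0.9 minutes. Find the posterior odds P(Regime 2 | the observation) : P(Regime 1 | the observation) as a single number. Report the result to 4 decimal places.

0.6475

Since P(k|x) ∝ P(Z=k) f_k(x), the posterior odds are P(Z=i) f_i(x) / (P(Z=j) f_j(x)).
Exponential densities:
  p_1 = 0.400372
  p_2 = 0.38886
Odds = (0.40/0.60) × (0.38886/0.400372) = 0.666667 × 0.971247 ≈ 0.6475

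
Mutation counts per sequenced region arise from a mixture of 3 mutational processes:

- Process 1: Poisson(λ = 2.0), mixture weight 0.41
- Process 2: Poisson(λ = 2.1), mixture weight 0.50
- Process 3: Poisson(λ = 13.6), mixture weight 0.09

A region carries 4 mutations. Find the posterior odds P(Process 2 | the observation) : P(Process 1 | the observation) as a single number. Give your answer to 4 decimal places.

1.3413

Posterior odds = (w_i f_i(x)) / (w_j f_j(x)); the normalising sum cancels.
Poisson probabilities:
  p_1 = e^(−2.0)·2.0^4/4! = 0.0902235
  p_2 = e^(−2.1)·2.1^4/4! = 0.099231
  p_3 = e^(−13.6)·13.6^4/4! = 0.00176823
0.0496155 / 0.0369916 ≈ 1.3413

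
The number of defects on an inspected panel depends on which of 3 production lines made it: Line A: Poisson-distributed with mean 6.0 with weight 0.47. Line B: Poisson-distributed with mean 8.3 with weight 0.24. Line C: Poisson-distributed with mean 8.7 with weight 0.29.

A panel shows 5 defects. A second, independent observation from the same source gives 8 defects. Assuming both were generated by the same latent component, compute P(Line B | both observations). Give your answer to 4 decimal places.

Apply Bayes' rule: the posterior for each component is proportional to its prior times its likelihood at x.
Since both observations come from the same component, the likelihood for component k is f_k(x₁)·f_k(x₂).
  L_A = [e^(−6.0)·6.0^5/5! = 0.160623] × [0.103258] = 0.0165856
  L_B = [e^(−8.3)·8.3^5/5! = 0.0815765] × [0.138823] = 0.0113247
  L_C = [e^(−8.7)·8.7^5/5! = 0.0691915] × [0.135604] = 0.00938263
Multiply by the mixture weights:
  w_A·L_A = 0.47 × 0.0165856 = 0.00779522
  w_B·L_B = 0.24 × 0.0113247 = 0.00271792
  w_C·L_C = 0.29 × 0.00938263 = 0.00272096
Marginal: 0.00779522 + 0.00271792 + 0.00272096 = 0.0132341
So the posterior for Line B is 0.00271792 / 0.0132341 ≈ 0.2054.

0.2054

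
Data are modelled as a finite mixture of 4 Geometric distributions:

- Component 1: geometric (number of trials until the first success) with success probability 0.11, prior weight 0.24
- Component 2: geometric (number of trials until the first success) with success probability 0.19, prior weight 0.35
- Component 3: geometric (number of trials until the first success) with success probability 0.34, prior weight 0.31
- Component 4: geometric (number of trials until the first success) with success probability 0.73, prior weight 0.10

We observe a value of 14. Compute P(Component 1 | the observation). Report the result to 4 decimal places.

By Bayes' theorem, P(k | x) = π_k f_k(x) / Σ_j π_j f_j(x).
Evaluate each component's likelihood at the observed value:
  p_1 = 0.11·(1−0.11)^13 = 0.11·0.219821 = 0.0241804
  p_2 = 0.19·(1−0.19)^13 = 0.19·0.0646108 = 0.0122761
  p_3 = 0.34·(1−0.34)^13 = 0.34·0.00450891 = 0.00153303
  p_4 = 0.73·(1−0.73)^13 = 0.73·4.05256e-08 = 2.95837e-08
Prior × likelihood for each component:
  π_1·p_1 = 0.24 × 0.0241804 = 0.00580329
  π_2·p_2 = 0.35 × 0.0122761 = 0.00429662
  π_3·p_3 = 0.31 × 0.00153303 = 0.000475239
  π_4·p_4 = 0.10 × 2.95837e-08 = 2.95837e-09
Normaliser: 0.00580329 + 0.00429662 + 0.000475239 + 2.95837e-09 = 0.0105751
P(Component 1 | x) ≈ 0.5488

0.5488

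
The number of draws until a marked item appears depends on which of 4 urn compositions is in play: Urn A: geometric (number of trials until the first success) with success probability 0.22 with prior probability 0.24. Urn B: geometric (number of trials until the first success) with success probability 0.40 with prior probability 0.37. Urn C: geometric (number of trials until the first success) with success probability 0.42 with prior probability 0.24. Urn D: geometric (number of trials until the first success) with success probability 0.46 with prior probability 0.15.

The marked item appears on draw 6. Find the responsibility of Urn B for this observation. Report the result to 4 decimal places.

The responsibility of component k is P(Z=k) f_k(x) divided by Σ_j P(Z=j) f_j(x).
Evaluate each component's likelihood at the observed value:
  p_A = 0.22·(1−0.22)^5 = 0.22·0.288717 = 0.0635178
  p_B = 0.40·(1−0.40)^5 = 0.40·0.07776 = 0.031104
  p_C = 0.42·(1−0.42)^5 = 0.42·0.0656357 = 0.027567
  p_D = 0.46·(1−0.46)^5 = 0.46·0.0459165 = 0.0211216
Weight by the priors:
  P(Z=A)·p_A = 0.24 × 0.0635178 = 0.0152443
  P(Z=B)·p_B = 0.37 × 0.031104 = 0.0115085
  P(Z=C)·p_C = 0.24 × 0.027567 = 0.00661608
  P(Z=D)·p_D = 0.15 × 0.0211216 = 0.00316824
Evidence: 0.0152443 + 0.0115085 + 0.00661608 + 0.00316824 = 0.0365371
So the posterior for Urn B is 0.0115085 / 0.0365371 ≈ 0.3150.

0.3150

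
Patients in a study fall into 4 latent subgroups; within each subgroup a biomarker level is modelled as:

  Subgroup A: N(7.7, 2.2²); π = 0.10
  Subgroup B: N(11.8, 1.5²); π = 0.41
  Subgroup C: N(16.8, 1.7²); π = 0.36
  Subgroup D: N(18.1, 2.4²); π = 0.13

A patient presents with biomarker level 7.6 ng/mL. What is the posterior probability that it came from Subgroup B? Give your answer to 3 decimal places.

The responsibility of component k is w_k f_k(x) divided by Σ_j w_j f_j(x).
Normal densities:
  p_A = 0.18115
  p_B = 0.00527697
  p_C = 1.02524e-07
  p_D = 1.15975e-05
Unnormalised posteriors:
  w_A·p_A = 0.10 × 0.18115 = 0.018115
  w_B·p_B = 0.41 × 0.00527697 = 0.00216356
  w_C·p_C = 0.36 × 1.02524e-07 = 3.69088e-08
  w_D·p_D = 0.13 × 1.15975e-05 = 1.50768e-06
Sum: 0.018115 + 0.00216356 + 3.69088e-08 + 1.50768e-06 = 0.0202801
P(Subgroup B | 7.6 ng/mL) = 0.00216356 / 0.0202801 ≈ 0.107

0.107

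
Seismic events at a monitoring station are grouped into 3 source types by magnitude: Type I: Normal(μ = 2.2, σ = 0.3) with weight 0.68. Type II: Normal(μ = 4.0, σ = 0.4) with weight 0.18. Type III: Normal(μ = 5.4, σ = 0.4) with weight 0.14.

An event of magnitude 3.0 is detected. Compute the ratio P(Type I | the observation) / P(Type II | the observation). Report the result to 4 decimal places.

Only the two components matter; the odds are (π_i f_i(x)) / (π_j f_j(x)).
Evaluate each component's likelihood at the observed value:
  f_I = (1/(0.3·√(2π)))·exp(−(3.0−2.2)²/(2·0.3²)) = 1.329808·exp(-3.55556) = 0.0379866
  f_II = (1/(0.4·√(2π)))·exp(−(3.0−4.0)²/(2·0.4²)) = 0.997356·exp(-3.12500) = 0.0438208
  f_III = (1/(0.4·√(2π)))·exp(−(3.0−5.4)²/(2·0.4²)) = 0.997356·exp(-18.00000) = 1.51897e-08
0.0258309 / 0.00788774 ≈ 3.2748

3.2748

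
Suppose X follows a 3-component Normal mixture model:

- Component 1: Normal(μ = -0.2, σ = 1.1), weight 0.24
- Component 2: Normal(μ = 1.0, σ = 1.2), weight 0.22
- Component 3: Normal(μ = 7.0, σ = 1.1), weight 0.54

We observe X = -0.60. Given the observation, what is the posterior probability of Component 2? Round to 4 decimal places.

0.2696

By Bayes' theorem, P(k | x) = w_k f_k(x) / Σ_j w_j f_j(x).
Evaluate each component's likelihood at the observed value:
  L_1 = 0.339472
  L_2 = 0.136675
  L_3 = 1.56271e-11
Multiply by the mixture weights:
  w_1·L_1 = 0.24 × 0.339472 = 0.0814732
  w_2·L_2 = 0.22 × 0.136675 = 0.0300685
  w_3·L_3 = 0.54 × 1.56271e-11 = 8.43861e-12
Denominator: 0.0814732 + 0.0300685 + 8.43861e-12 = 0.111542
P(Component 2 | -0.60) ≈ 0.2696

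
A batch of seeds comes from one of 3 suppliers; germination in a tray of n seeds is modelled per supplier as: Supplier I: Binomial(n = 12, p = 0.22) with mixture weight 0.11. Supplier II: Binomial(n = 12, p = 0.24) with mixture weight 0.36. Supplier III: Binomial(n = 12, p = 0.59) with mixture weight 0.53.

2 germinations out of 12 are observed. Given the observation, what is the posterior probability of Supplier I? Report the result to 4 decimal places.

Posterior ∝ prior × likelihood, so P(k | x) ∝ π_k f_k(x); normalise over all components.
Evaluate each component's likelihood at the observed value:
  f_I = C(12,2)·0.22^2·0.78^10 = 66·0.0484·0.0833578 = 0.266278
  f_II = C(12,2)·0.24^2·0.76^10 = 66·0.0576·0.0642889 = 0.244401
  f_III = C(12,2)·0.59^2·0.41^10 = 66·0.3481·0.000134227 = 0.0030838
Weight by the priors:
  π_I·f_I = 0.11 × 0.266278 = 0.0292906
  π_II·f_II = 0.36 × 0.244401 = 0.0879842
  π_III·f_III = 0.53 × 0.0030838 = 0.00163442
Evidence: 0.0292906 + 0.0879842 + 0.00163442 = 0.118909
Responsibility of Supplier I: 0.0292906 / 0.118909 ≈ 0.2463

0.2463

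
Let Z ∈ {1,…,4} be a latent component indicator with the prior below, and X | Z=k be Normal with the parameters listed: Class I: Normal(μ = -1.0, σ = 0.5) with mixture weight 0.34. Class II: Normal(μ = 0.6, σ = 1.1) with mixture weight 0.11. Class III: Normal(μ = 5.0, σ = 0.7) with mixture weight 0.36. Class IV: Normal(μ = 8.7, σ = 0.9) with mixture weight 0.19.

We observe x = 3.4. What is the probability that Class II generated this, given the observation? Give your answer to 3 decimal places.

P(component k | x) = π_k·f_k(x) / marginal(x), where marginal(x) = Σ_j π_j·f_j(x).
Component likelihoods at x = 3.4:
  L_I = 1.21915e-17
  L_II = 0.0142085
  L_III = 0.0418147
  L_IV = 1.30682e-08
Weight by the priors:
  π_I·L_I = 0.34 × 1.21915e-17 = 4.14512e-18
  π_II·L_II = 0.11 × 0.0142085 = 0.00156293
  π_III·L_III = 0.36 × 0.0418147 = 0.0150533
  π_IV·L_IV = 0.19 × 1.30682e-08 = 2.48296e-09
Evidence: 4.14512e-18 + 0.00156293 + 0.0150533 + 2.48296e-09 = 0.0166162
P(Class II | the observation) ≈ 0.094

0.094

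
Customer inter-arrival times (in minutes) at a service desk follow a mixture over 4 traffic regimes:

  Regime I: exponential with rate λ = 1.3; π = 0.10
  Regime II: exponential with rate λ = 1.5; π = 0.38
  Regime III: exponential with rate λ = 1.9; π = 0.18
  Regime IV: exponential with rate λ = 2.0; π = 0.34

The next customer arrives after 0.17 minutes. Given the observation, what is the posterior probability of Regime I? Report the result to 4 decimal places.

0.0816

Posterior ∝ prior × likelihood, so P(k | x) ∝ π_k f_k(x); normalise over all components.
Evaluate each component's likelihood at the observed value:
  p_I = 1.3·e^(−1.3·0.17) = 1.3·e^(−0.2210) = 1.04223
  p_II = 1.5·e^(−1.5·0.17) = 1.5·e^(−0.2550) = 1.16237
  p_III = 1.9·e^(−1.9·0.17) = 1.9·e^(−0.3230) = 1.37555
  p_IV = 2.0·e^(−2.0·0.17) = 2.0·e^(−0.3400) = 1.42354
Unnormalised posteriors:
  π_I·p_I = 0.10 × 1.04223 = 0.104223
  π_II·p_II = 0.38 × 1.16237 = 0.441702
  π_III·p_III = 0.18 × 1.37555 = 0.247599
  π_IV·p_IV = 0.34 × 1.42354 = 0.484004
Sum: 0.104223 + 0.441702 + 0.247599 + 0.484004 = 1.27753
So the posterior for Regime I is 0.104223 / 1.27753 ≈ 0.0816.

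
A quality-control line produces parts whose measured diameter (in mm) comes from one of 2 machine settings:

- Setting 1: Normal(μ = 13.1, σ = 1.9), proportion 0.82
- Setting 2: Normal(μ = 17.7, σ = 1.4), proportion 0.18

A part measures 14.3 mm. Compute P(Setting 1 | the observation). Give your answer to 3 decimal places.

0.981

By Bayes' theorem, P(k | x) = w_k f_k(x) / Σ_j w_j f_j(x).
Normal densities:
  L_1 = (1/(1.9·√(2π)))·exp(−(14.3−13.1)²/(2·1.9²)) = 0.209970·exp(-0.19945) = 0.172004
  L_2 = (1/(1.4·√(2π)))·exp(−(14.3−17.7)²/(2·1.4²)) = 0.284959·exp(-2.94898) = 0.0149299
Prior × likelihood for each component:
  w_1·L_1 = 0.82 × 0.172004 = 0.141043
  w_2·L_2 = 0.18 × 0.0149299 = 0.00268738
Normaliser: 0.141043 + 0.00268738 = 0.143731
P(Setting 1 | x) ≈ 0.981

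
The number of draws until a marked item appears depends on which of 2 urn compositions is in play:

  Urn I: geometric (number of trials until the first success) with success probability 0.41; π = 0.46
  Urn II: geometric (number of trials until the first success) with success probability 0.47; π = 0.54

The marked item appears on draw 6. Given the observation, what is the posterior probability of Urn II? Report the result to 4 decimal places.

P(component k | x) = π_k·f_k(x) / marginal(x), where marginal(x) = Σ_j π_j·f_j(x).
Geometric probabilities:
  p_I = 0.0293119
  p_II = 0.0196552
Weight by the priors:
  π_I·p_I = 0.46 × 0.0293119 = 0.0134835
  π_II·p_II = 0.54 × 0.0196552 = 0.0106138
Sum: 0.0134835 + 0.0106138 = 0.0240973
P(Urn II | data) ≈ 0.4405

0.4405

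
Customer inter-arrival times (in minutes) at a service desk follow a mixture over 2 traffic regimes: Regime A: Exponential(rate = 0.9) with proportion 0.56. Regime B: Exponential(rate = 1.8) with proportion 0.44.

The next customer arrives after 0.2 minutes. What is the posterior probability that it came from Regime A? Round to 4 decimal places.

By Bayes' theorem, P(k | x) = π_k f_k(x) / Σ_j π_j f_j(x).
Exponential densities:
  f_A = 0.751743
  f_B = 1.25582
Unnormalised posteriors:
  π_A·f_A = 0.56 × 0.751743 = 0.420976
  π_B·f_B = 0.44 × 1.25582 = 0.55256
Normaliser: 0.420976 + 0.55256 = 0.973536
So the posterior for Regime A is 0.420976 / 0.973536 ≈ 0.4324.

0.4324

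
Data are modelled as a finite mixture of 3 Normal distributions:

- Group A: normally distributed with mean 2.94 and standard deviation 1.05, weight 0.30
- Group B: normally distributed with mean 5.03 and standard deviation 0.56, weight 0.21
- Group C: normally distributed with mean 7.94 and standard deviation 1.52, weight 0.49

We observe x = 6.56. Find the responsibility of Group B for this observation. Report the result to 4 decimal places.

P(component k | x) = π_k·f_k(x) / marginal(x), where marginal(x) = Σ_j π_j·f_j(x).
Component likelihoods at x = 6.56:
  p_A = (1/(1.05·√(2π)))·exp(−(6.56−2.94)²/(2·1.05²)) = 0.379945·exp(-5.94304) = 0.000996993
  p_B = (1/(0.56·√(2π)))·exp(−(6.56−5.03)²/(2·0.56²)) = 0.712397·exp(-3.73230) = 0.0170531
  p_C = (1/(1.52·√(2π)))·exp(−(6.56−7.94)²/(2·1.52²)) = 0.262462·exp(-0.41214) = 0.173811
Multiply by the mixture weights:
  π_A·p_A = 0.30 × 0.000996993 = 0.000299098
  π_B·p_B = 0.21 × 0.0170531 = 0.00358115
  π_C·p_C = 0.49 × 0.173811 = 0.0851675
Marginal: 0.000299098 + 0.00358115 + 0.0851675 = 0.0890478
P(Group B | 6.56) = 0.00358115 / 0.0890478 ≈ 0.0402

0.0402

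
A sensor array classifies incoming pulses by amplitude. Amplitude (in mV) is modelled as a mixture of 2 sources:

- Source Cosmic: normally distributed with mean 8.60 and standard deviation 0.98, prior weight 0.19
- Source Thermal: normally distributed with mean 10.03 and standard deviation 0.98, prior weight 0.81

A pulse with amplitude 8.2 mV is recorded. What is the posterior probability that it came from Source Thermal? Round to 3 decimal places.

The responsibility of component k is π_k f_k(x) divided by Σ_j π_j f_j(x).
Component likelihoods at x = 8.2 mV:
  f_Cosmic = 0.374548
  f_Thermal = 0.0712024
Unnormalised posteriors:
  π_Cosmic·f_Cosmic = 0.19 × 0.374548 = 0.0711642
  π_Thermal·f_Thermal = 0.81 × 0.0712024 = 0.057674
Normaliser: 0.0711642 + 0.057674 = 0.128838
P(Source Thermal | the observation) = 0.057674 / 0.128838 ≈ 0.448

0.448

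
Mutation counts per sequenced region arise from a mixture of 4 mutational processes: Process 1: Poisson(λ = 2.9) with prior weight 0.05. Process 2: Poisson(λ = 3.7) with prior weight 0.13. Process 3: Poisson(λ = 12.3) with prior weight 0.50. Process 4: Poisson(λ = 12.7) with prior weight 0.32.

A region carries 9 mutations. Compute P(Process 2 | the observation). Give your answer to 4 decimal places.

0.0178

Posterior ∝ prior × likelihood, so P(k | x) ∝ π_k f_k(x); normalise over all components.
Component likelihoods at x = 9 mutations:
  f_1 = e^(−2.9)·2.9^9/9! = 0.00219971
  f_2 = e^(−3.7)·3.7^9/9! = 0.00885448
  f_3 = e^(−12.3)·12.3^9/9! = 0.0808278
  f_4 = e^(−12.7)·12.7^9/9! = 0.0722654
Prior × likelihood for each component:
  π_1·f_1 = 0.05 × 0.00219971 = 0.000109985
  π_2·f_2 = 0.13 × 0.00885448 = 0.00115108
  π_3·f_3 = 0.50 × 0.0808278 = 0.0404139
  π_4·f_4 = 0.32 × 0.0722654 = 0.0231249
Marginal: 0.000109985 + 0.00115108 + 0.0404139 + 0.0231249 = 0.0647999
P(Process 2 | the observation) ≈ 0.0178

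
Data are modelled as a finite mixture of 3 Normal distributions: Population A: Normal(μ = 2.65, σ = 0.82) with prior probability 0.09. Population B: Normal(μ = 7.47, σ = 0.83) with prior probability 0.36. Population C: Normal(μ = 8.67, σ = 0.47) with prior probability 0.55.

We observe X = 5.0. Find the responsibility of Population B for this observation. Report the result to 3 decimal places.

By Bayes' theorem, P(k | x) = π_k f_k(x) / Σ_j π_j f_j(x).
Evaluate each component's likelihood at the observed value:
  L_A = 0.00801015
  L_B = 0.0057382
  L_C = 4.88347e-14
Multiply by the mixture weights:
  π_A·L_A = 0.09 × 0.00801015 = 0.000720913
  π_B·L_B = 0.36 × 0.0057382 = 0.00206575
  π_C·L_C = 0.55 × 4.88347e-14 = 2.68591e-14
Normaliser: 0.000720913 + 0.00206575 + 2.68591e-14 = 0.00278666
P(Population B | the observation) = 0.00206575 / 0.00278666 ≈ 0.741

0.741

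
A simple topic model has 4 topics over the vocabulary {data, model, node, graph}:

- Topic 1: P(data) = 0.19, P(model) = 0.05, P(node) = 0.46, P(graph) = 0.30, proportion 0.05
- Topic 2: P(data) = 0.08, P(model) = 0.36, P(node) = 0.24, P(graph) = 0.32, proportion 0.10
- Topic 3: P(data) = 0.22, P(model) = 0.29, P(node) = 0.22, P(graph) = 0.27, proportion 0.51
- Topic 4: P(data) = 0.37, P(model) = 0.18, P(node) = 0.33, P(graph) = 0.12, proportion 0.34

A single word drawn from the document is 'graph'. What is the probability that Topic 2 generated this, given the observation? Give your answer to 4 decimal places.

0.1419

Posterior ∝ prior × likelihood, so P(k | x) ∝ w_k f_k(x); normalise over all components.
Component likelihoods at x = 'graph':
  p_1 = P(graph | comp) = 0.30
  p_2 = P(graph | comp) = 0.32
  p_3 = P(graph | comp) = 0.27
  p_4 = P(graph | comp) = 0.12
Multiply by the mixture weights:
  w_1·p_1 = 0.05 × 0.3 = 0.015
  w_2·p_2 = 0.10 × 0.32 = 0.032
  w_3·p_3 = 0.51 × 0.27 = 0.1377
  w_4·p_4 = 0.34 × 0.12 = 0.0408
Evidence: 0.015 + 0.032 + 0.1377 + 0.0408 = 0.2255
P(Topic 2 | x) ≈ 0.1419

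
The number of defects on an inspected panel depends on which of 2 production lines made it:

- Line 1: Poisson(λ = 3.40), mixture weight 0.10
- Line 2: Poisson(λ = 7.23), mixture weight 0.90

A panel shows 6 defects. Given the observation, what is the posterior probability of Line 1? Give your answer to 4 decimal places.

0.0525

P(component k | x) = π_k·f_k(x) / marginal(x), where marginal(x) = Σ_j π_j·f_j(x).
Component likelihoods at x = 6 defects:
  L_1 = 0.0716044
  L_2 = 0.14373
Multiply by the mixture weights:
  π_1·L_1 = 0.10 × 0.0716044 = 0.00716044
  π_2·L_2 = 0.90 × 0.14373 = 0.129357
Sum: 0.00716044 + 0.129357 = 0.136518
P(Line 1 | x) = 0.00716044 / 0.136518 ≈ 0.0525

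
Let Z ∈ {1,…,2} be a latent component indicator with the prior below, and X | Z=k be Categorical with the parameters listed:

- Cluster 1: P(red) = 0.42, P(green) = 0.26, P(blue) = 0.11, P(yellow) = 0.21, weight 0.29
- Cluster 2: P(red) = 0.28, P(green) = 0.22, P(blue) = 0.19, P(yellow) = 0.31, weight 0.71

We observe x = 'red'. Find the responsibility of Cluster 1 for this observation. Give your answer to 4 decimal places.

Apply Bayes' rule: the posterior for each component is proportional to its prior times its likelihood at x.
Component likelihoods at x = 'red':
  L_1 = P(red | comp) = 0.42
  L_2 = P(red | comp) = 0.28
Weight by the priors:
  w_1·L_1 = 0.29 × 0.42 = 0.1218
  w_2·L_2 = 0.71 × 0.28 = 0.1988
Evidence: 0.1218 + 0.1988 = 0.3206
P(Cluster 1 | x) = 0.1218 / 0.3206 ≈ 0.3799

0.3799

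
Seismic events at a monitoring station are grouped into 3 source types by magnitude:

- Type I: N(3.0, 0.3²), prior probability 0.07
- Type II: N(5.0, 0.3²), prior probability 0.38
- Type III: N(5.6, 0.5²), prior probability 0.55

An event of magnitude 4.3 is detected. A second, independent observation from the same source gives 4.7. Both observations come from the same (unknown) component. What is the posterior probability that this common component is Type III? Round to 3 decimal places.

0.081

Apply Bayes' rule: the posterior for each component is proportional to its prior times its likelihood at x.
Since both observations come from the same component, the likelihood for component k is f_k(x₁)·f_k(x₂).
  p_I = [(1/(0.3·√(2π)))·exp(−(4.3−3.0)²/(2·0.3²)) = 1.329808·exp(-9.38889) = 0.000111236] × [1.41563e-07] = 1.57469e-11
  p_II = [(1/(0.3·√(2π)))·exp(−(4.3−5.0)²/(2·0.3²)) = 1.329808·exp(-2.72222) = 0.0874063] × [0.806569] = 0.0704992
  p_III = [(1/(0.5·√(2π)))·exp(−(4.3−5.6)²/(2·0.5²)) = 0.797885·exp(-3.38000) = 0.0271659] × [0.1579] = 0.00428951
Prior × likelihood for each component:
  w_I·p_I = 0.07 × 1.57469e-11 = 1.10228e-12
  w_II·p_II = 0.38 × 0.0704992 = 0.0267897
  w_III·p_III = 0.55 × 0.00428951 = 0.00235923
Denominator: 1.10228e-12 + 0.0267897 + 0.00235923 = 0.0291489
P(Type III | x₁,x₂) ≈ 0.081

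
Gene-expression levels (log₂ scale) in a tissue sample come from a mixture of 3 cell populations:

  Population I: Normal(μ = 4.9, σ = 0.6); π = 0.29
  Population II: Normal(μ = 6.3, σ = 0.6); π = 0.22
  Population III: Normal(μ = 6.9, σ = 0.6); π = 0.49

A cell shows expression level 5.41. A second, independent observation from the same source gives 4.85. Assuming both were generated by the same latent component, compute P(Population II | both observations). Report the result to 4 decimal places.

0.0192

The responsibility of component k is P(Z=k) f_k(x) divided by Σ_j P(Z=j) f_j(x).
Since both observations come from the same component, the likelihood for component k is f_k(x₁)·f_k(x₂).
  f_I = [0.463308] × [0.662599] = 0.306988
  f_II = [0.221297] × [0.0358557] = 0.00793475
  f_III = [0.0304526] × [0.00194029] = 5.90868e-05
Multiply by the mixture weights:
  P(Z=I)·f_I = 0.29 × 0.306988 = 0.0890264
  P(Z=II)·f_II = 0.22 × 0.00793475 = 0.00174564
  P(Z=III)·f_III = 0.49 × 5.90868e-05 = 2.89525e-05
Denominator: 0.0890264 + 0.00174564 + 2.89525e-05 = 0.090801
Responsibility of Population II: 0.00174564 / 0.090801 ≈ 0.0192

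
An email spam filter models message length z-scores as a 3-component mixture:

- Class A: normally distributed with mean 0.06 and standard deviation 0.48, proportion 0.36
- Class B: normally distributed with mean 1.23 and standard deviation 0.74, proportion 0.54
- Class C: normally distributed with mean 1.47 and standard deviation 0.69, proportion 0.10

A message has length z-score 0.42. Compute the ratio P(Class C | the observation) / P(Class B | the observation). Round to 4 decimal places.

Since P(k|x) ∝ w_k f_k(x), the posterior odds are w_i f_i(x) / (w_j f_j(x)).
Component likelihoods at x = 0.42:
  L_A = 0.62737
  L_B = 0.296146
  L_C = 0.181642
0.0181642 / 0.159919 ≈ 0.1136

0.1136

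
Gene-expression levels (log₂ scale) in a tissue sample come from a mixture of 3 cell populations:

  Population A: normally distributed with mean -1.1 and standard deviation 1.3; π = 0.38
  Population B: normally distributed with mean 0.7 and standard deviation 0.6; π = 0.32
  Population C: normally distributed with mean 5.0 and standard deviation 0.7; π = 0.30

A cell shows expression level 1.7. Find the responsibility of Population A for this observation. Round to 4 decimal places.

0.1777

Apply Bayes' rule: the posterior for each component is proportional to its prior times its likelihood at x.
Evaluate each component's likelihood at the observed value:
  f_A = (1/(1.3·√(2π)))·exp(−(1.7−-1.1)²/(2·1.3²)) = 0.306879·exp(-2.31953) = 0.0301723
  f_B = (1/(0.6·√(2π)))·exp(−(1.7−0.7)²/(2·0.6²)) = 0.664904·exp(-1.38889) = 0.165795
  f_C = (1/(0.7·√(2π)))·exp(−(1.7−5.0)²/(2·0.7²)) = 0.569918·exp(-11.11224) = 8.50796e-06
Weight by the priors:
  π_A·f_A = 0.38 × 0.0301723 = 0.0114655
  π_B·f_B = 0.32 × 0.165795 = 0.0530545
  π_C·f_C = 0.30 × 8.50796e-06 = 2.55239e-06
Normaliser: 0.0114655 + 0.0530545 + 2.55239e-06 = 0.0645225
P(Population A | data) = 0.0114655 / 0.0645225 ≈ 0.1777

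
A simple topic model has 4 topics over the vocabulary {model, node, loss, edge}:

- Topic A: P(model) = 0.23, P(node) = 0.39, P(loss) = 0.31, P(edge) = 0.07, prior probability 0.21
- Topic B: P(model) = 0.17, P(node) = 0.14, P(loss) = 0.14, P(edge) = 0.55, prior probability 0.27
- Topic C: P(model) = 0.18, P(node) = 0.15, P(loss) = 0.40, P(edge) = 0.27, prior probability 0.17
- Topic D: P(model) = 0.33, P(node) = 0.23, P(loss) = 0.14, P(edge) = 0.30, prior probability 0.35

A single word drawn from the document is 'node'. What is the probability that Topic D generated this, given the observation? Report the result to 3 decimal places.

0.357

By Bayes' theorem, P(k | x) = P(Z=k) f_k(x) / Σ_j P(Z=j) f_j(x).
Evaluate each component's likelihood at the observed value:
  p_A = P(node | comp) = 0.39
  p_B = P(node | comp) = 0.14
  p_C = P(node | comp) = 0.15
  p_D = P(node | comp) = 0.23
Prior × likelihood for each component:
  P(Z=A)·p_A = 0.21 × 0.39 = 0.0819
  P(Z=B)·p_B = 0.27 × 0.14 = 0.0378
  P(Z=C)·p_C = 0.17 × 0.15 = 0.0255
  P(Z=D)·p_D = 0.35 × 0.23 = 0.0805
Marginal: 0.0819 + 0.0378 + 0.0255 + 0.0805 = 0.2257
Responsibility of Topic D: 0.0805 / 0.2257 ≈ 0.357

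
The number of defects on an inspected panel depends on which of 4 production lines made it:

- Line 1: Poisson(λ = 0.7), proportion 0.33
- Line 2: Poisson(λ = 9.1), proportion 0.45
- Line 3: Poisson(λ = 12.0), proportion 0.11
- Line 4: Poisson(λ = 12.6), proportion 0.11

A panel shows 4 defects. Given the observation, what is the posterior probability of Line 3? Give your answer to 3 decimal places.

By Bayes' theorem, P(k | x) = π_k f_k(x) / Σ_j π_j f_j(x).
Component likelihoods at x = 4 defects:
  L_1 = e^(−0.7)·0.7^4/4! = 0.00496792
  L_2 = e^(−9.1)·9.1^4/4! = 0.0319062
  L_3 = e^(−12.0)·12.0^4/4! = 0.0053086
  L_4 = e^(−12.6)·12.6^4/4! = 0.00354128
Prior × likelihood for each component:
  π_1·L_1 = 0.33 × 0.00496792 = 0.00163941
  π_2·L_2 = 0.45 × 0.0319062 = 0.0143578
  π_3·L_3 = 0.11 × 0.0053086 = 0.000583946
  π_4·L_4 = 0.11 × 0.00354128 = 0.000389541
Evidence: 0.00163941 + 0.0143578 + 0.000583946 + 0.000389541 = 0.0169707
P(Line 3 | data) ≈ 0.034

0.034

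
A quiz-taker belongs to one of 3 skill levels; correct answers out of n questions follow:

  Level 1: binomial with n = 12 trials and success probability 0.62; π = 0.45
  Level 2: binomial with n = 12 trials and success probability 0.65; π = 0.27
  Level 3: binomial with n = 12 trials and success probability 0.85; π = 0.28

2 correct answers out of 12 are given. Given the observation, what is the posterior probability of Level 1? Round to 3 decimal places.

0.775

Posterior ∝ prior × likelihood, so P(k | x) ∝ w_k f_k(x); normalise over all components.
Binomial probabilities:
  p_1 = 0.00159281
  p_2 = 0.000769221
  p_3 = 2.74976e-07
Prior × likelihood for each component:
  w_1·p_1 = 0.45 × 0.00159281 = 0.000716763
  w_2·p_2 = 0.27 × 0.000769221 = 0.00020769
  w_3·p_3 = 0.28 × 2.74976e-07 = 7.69932e-08
Normaliser: 0.000716763 + 0.00020769 + 7.69932e-08 = 0.00092453
P(Level 1 | data) ≈ 0.775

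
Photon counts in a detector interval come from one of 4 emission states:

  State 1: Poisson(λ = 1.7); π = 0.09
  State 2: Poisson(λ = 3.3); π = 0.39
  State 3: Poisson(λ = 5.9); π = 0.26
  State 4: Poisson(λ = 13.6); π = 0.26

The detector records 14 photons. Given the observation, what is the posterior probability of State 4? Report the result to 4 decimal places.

0.9818

P(component k | x) = π_k·f_k(x) / marginal(x), where marginal(x) = Σ_j π_j·f_j(x).
Component likelihoods at x = 14 photons:
  p_1 = e^(−1.7)·1.7^14/14! = 3.52838e-09
  p_2 = e^(−3.3)·3.3^14/14! = 7.68449e-06
  p_3 = e^(−5.9)·5.9^14/14! = 0.00194618
  p_4 = e^(−13.6)·13.6^14/14! = 0.105374
Unnormalised posteriors:
  π_1·p_1 = 0.09 × 3.52838e-09 = 3.17555e-10
  π_2·p_2 = 0.39 × 7.68449e-06 = 2.99695e-06
  π_3·p_3 = 0.26 × 0.00194618 = 0.000506006
  π_4·p_4 = 0.26 × 0.105374 = 0.0273971
Marginal: 3.17555e-10 + 2.99695e-06 + 0.000506006 + 0.0273971 = 0.0279061
So the posterior for State 4 is 0.0273971 / 0.0279061 ≈ 0.9818.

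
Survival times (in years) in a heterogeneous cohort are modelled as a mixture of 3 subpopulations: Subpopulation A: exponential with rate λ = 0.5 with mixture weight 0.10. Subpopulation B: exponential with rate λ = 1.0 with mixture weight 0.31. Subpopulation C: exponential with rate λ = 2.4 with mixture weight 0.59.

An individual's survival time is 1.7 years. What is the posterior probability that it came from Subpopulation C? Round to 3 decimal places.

0.235

Posterior ∝ prior × likelihood, so P(k | x) ∝ π_k f_k(x); normalise over all components.
Evaluate each component's likelihood at the observed value:
  L_A = 0.5·e^(−0.5·1.7) = 0.5·e^(−0.8500) = 0.213707
  L_B = 1.0·e^(−1.0·1.7) = 1.0·e^(−1.7000) = 0.182684
  L_C = 2.4·e^(−2.4·1.7) = 2.4·e^(−4.0800) = 0.0405779
Prior × likelihood for each component:
  π_A·L_A = 0.10 × 0.213707 = 0.0213707
  π_B·L_B = 0.31 × 0.182684 = 0.0566319
  π_C·L_C = 0.59 × 0.0405779 = 0.023941
Sum: 0.0213707 + 0.0566319 + 0.023941 = 0.101944
So the posterior for Subpopulation C is 0.023941 / 0.101944 ≈ 0.235.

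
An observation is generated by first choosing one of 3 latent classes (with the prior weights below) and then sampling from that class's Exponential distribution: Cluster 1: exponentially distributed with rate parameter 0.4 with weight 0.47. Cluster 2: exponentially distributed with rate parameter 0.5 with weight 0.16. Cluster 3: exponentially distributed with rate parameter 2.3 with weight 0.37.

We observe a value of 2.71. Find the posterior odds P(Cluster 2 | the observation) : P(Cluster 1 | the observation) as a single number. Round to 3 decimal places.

0.325

Posterior odds = (w_i f_i(x)) / (w_j f_j(x)); the normalising sum cancels.
Evaluate each component's likelihood at the observed value:
  f_1 = 0.4·e^(−0.4·2.71) = 0.4·e^(−1.0840) = 0.135296
  f_2 = 0.5·e^(−0.5·2.71) = 0.5·e^(−1.3550) = 0.128974
  f_3 = 2.3·e^(−2.3·2.71) = 2.3·e^(−6.2330) = 0.00451617
0.0206358 / 0.0635891 ≈ 0.325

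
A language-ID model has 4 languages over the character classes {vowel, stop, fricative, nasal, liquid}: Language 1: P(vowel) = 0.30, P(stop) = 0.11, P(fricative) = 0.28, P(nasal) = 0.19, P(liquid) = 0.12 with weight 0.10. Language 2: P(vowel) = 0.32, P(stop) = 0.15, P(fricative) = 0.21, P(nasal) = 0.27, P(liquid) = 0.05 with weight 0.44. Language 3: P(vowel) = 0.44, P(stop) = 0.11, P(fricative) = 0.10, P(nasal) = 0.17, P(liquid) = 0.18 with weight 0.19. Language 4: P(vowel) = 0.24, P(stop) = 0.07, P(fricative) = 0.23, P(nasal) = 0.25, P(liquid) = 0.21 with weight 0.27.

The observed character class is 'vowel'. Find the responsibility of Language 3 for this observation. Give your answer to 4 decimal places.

0.2619

Posterior ∝ prior × likelihood, so P(k | x) ∝ π_k f_k(x); normalise over all components.
Categorical probabilities:
  f_1 = 0.3
  f_2 = 0.32
  f_3 = 0.44
  f_4 = 0.24
Unnormalised posteriors:
  π_1·f_1 = 0.10 × 0.3 = 0.03
  π_2·f_2 = 0.44 × 0.32 = 0.1408
  π_3·f_3 = 0.19 × 0.44 = 0.0836
  π_4·f_4 = 0.27 × 0.24 = 0.0648
Sum: 0.03 + 0.1408 + 0.0836 + 0.0648 = 0.3192
P(Language 3 | 'vowel') = 0.0836 / 0.3192 ≈ 0.2619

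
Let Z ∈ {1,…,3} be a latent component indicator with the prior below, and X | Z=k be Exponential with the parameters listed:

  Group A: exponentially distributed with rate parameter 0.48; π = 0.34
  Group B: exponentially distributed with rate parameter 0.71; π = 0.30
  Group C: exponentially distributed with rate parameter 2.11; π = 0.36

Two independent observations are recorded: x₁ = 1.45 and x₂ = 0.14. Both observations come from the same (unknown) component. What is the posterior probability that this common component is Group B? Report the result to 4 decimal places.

0.3459

By Bayes' theorem, P(k | x) = π_k f_k(x) / Σ_j π_j f_j(x).
Since both observations come from the same component, the likelihood for component k is f_k(x₁)·f_k(x₂).
  L_A = [0.239316] × [0.448804] = 0.107406
  L_B = [0.253602] × [0.64282] = 0.16302
  L_C = [0.0989825] × [1.57033] = 0.155436
Weight by the priors:
  π_A·L_A = 0.34 × 0.107406 = 0.0365181
  π_B·L_B = 0.30 × 0.16302 = 0.0489061
  π_C·L_C = 0.36 × 0.155436 = 0.0559568
Sum: 0.0365181 + 0.0489061 + 0.0559568 = 0.141381
So the posterior for Group B is 0.0489061 / 0.141381 ≈ 0.3459.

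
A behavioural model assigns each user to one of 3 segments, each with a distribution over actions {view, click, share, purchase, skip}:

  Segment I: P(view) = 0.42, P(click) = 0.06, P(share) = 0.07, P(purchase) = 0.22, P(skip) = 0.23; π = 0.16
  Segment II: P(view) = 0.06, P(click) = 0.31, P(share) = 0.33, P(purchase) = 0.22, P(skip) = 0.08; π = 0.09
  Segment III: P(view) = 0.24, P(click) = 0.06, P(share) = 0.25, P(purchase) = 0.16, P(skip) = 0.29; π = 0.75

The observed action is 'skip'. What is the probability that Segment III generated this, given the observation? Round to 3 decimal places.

0.832

Apply Bayes' rule: the posterior for each component is proportional to its prior times its likelihood at x.
Evaluate each component's likelihood at the observed value:
  p_I = 0.23
  p_II = 0.08
  p_III = 0.29
Weight by the priors:
  P(Z=I)·p_I = 0.16 × 0.23 = 0.0368
  P(Z=II)·p_II = 0.09 × 0.08 = 0.0072
  P(Z=III)·p_III = 0.75 × 0.29 = 0.2175
Evidence: 0.0368 + 0.0072 + 0.2175 = 0.2615
So the posterior for Segment III is 0.2175 / 0.2615 ≈ 0.832.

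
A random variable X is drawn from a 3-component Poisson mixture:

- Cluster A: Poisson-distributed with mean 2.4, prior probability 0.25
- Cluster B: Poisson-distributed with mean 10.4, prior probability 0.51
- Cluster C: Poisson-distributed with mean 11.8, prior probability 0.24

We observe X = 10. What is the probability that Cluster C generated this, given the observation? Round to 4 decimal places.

Posterior ∝ prior × likelihood, so P(k | x) ∝ π_k f_k(x); normalise over all components.
Evaluate each component's likelihood at the observed value:
  L_A = 0.000158505
  L_B = 0.124139
  L_C = 0.108239
Weight by the priors:
  π_A·L_A = 0.25 × 0.000158505 = 3.96262e-05
  π_B·L_B = 0.51 × 0.124139 = 0.0633108
  π_C·L_C = 0.24 × 0.108239 = 0.0259773
Marginal: 3.96262e-05 + 0.0633108 + 0.0259773 = 0.0893277
P(Cluster C | x) ≈ 0.2908

0.2908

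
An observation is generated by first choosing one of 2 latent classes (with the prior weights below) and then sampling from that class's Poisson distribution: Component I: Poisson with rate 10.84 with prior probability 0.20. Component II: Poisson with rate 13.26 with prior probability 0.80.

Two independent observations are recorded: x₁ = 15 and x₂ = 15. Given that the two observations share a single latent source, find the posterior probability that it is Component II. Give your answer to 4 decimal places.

0.9303

P(component k | x) = P(Z=k)·f_k(x) / marginal(x), where marginal(x) = Σ_j P(Z=j)·f_j(x).
Since both observations come from the same component, the likelihood for component k is f_k(x₁)·f_k(x₂).
  L_I = [0.0502559] × [0.0502559] = 0.00252566
  L_II = [0.0918139] × [0.0918139] = 0.00842979
Multiply by the mixture weights:
  P(Z=I)·L_I = 0.20 × 0.00252566 = 0.000505132
  P(Z=II)·L_II = 0.80 × 0.00842979 = 0.00674383
Sum: 0.000505132 + 0.00674383 = 0.00724897
P(Component II | x₁, x₂) ≈ 0.9303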